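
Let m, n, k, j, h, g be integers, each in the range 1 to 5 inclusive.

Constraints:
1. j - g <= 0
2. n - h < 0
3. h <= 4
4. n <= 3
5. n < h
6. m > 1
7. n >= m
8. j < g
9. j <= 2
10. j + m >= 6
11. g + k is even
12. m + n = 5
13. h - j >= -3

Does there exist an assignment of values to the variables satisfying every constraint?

From constraint 9: j ≤ 2. From constraints 4 and 7: m ≤ n ≤ 3. Hence j + m ≤ 5. But constraint 10 requires j + m ≥ 6, and 6 > 5. Contradiction.

Unsatisfiable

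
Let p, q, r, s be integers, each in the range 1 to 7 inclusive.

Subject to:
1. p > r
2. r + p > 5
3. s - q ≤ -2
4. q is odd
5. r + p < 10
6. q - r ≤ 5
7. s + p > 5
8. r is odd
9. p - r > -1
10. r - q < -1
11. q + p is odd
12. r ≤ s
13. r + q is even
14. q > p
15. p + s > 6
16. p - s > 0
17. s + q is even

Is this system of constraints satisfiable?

Satisfiable

One satisfying assignment is p = 4, q = 7, r = 3, s = 3.
For the less obvious constraints — constraint 2: r + p = 7; constraint 3: s - q = -4; constraint 5: r + p = 7 — and the others hold by inspection.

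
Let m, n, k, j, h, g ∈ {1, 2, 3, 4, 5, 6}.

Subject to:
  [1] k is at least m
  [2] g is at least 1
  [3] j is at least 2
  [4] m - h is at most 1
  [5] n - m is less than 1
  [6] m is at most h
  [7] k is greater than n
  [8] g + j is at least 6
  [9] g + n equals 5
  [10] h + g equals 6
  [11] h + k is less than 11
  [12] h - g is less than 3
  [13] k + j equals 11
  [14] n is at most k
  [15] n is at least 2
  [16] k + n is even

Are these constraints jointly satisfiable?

Satisfiable

The assignment m = 3, n = 3, k = 5, j = 6, h = 4, g = 2 works:
  constraint 4 holds since m - h = -1.
  constraint 5 holds since n - m = 0.
The rest check out directly.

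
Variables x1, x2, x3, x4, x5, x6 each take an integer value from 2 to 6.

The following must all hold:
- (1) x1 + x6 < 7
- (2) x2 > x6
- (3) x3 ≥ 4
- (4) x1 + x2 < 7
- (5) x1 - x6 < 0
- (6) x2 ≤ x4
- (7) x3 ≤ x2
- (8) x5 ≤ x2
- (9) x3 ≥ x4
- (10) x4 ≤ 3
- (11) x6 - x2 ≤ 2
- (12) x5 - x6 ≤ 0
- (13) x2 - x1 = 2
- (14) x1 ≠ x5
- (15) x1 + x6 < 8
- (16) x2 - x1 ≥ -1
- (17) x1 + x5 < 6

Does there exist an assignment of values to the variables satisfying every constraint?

From constraints 3 and 7: x2 ≥ x3 and x3 ≥ 4, so x2 ≥ 4. From constraints 6 and 10: x2 ≤ x4 and x4 ≤ 3, so x2 ≤ 3. But 3 < 4, so no value of x2 works.

Unsatisfiable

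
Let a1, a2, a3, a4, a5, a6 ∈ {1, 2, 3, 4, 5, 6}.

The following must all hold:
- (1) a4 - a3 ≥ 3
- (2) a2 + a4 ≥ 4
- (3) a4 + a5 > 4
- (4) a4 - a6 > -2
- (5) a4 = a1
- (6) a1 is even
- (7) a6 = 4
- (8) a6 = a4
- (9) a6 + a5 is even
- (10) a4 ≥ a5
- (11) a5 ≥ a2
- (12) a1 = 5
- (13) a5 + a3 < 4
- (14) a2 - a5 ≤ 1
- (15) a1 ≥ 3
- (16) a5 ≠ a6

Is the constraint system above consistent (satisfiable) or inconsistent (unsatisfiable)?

Unsatisfiable

Constraint 7 fixes a6 = 4 and constraint 12 fixes a1 = 5. Constraints 5 and 8 give a6 = a4 = a1, so a6 = a1. But 4 ≠ 5 — contradiction.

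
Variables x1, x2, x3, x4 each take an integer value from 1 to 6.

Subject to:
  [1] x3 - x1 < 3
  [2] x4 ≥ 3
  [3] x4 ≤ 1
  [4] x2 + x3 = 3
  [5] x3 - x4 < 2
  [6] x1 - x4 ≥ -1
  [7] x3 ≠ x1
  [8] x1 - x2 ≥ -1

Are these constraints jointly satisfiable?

Unsatisfiable

From constraint 2: x4 ≥ 3. From constraint 3: x4 ≤ 1. But 1 < 3, so no value of x4 works.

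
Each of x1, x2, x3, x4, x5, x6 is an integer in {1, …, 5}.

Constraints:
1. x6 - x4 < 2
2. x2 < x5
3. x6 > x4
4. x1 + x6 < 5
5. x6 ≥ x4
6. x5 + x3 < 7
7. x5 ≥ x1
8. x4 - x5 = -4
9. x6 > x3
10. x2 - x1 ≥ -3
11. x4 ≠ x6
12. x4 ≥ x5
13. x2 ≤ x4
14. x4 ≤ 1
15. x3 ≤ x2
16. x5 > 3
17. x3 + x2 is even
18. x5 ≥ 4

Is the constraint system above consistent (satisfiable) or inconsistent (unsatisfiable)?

Unsatisfiable

From constraint 16: x5 ≥ 4. From constraints 12 and 14: x5 ≤ x4 and x4 ≤ 1, so x5 ≤ 1. But 1 < 4, so no value of x5 works.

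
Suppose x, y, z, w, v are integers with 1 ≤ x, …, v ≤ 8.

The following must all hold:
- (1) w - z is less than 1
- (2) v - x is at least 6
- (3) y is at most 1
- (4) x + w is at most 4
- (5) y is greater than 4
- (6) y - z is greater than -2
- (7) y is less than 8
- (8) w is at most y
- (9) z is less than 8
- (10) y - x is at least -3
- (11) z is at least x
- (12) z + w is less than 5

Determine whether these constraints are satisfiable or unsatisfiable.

Unsatisfiable

From constraint 5: y ≥ 5. From constraint 3: y ≤ 1. But 1 < 5, so no value of y works.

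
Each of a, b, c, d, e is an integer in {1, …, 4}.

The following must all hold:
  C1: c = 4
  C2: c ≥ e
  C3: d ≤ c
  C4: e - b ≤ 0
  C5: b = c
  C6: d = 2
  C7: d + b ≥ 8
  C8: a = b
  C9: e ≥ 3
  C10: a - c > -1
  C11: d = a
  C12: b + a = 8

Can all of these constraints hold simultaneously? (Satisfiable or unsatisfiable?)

Unsatisfiable

Constraint 6 fixes d = 2 and constraint 1 fixes c = 4. Constraints 5, 8, and 11 give d = a = b = c, so d = c. But 2 ≠ 4 — contradiction.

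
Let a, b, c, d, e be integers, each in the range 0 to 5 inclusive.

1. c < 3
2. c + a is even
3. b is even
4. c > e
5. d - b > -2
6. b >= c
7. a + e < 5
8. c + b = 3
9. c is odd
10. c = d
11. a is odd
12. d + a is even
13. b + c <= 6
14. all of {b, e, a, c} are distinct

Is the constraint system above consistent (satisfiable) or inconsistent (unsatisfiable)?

Satisfiable

Setting (a, b, c, d, e) = (3, 2, 1, 1, 0) satisfies everything: constraint 5: d - b = -1; constraint 7: a + e = 3; constraint 8: c + b = 3, and the others follow.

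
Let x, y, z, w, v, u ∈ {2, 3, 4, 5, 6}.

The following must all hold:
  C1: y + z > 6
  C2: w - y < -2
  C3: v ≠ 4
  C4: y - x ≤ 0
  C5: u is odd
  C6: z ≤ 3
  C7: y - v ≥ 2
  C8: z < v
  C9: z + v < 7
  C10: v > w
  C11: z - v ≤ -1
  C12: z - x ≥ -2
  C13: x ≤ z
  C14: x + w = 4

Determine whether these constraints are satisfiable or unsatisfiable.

Unsatisfiable

Constraints 4, 7, 11, and 12 give y − v ≥ 2, v − z ≥ 1, z − x ≥ -2, x − y ≥ 0.
Adding all 4 inequalities: the left sides telescope to 0, and the right sides sum to 2 + 1 + (-2) + 0 = 1. So 0 ≥ 1, which is false.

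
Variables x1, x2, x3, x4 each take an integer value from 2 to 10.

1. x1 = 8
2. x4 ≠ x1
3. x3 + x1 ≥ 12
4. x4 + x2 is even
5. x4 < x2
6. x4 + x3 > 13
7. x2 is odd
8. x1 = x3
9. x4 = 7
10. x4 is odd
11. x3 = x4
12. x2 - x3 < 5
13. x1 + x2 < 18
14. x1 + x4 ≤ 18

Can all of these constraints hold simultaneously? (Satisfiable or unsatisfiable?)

Unsatisfiable

Constraint 1 fixes x1 = 8 and constraint 9 fixes x4 = 7. Constraints 8 and 11 give x1 = x3 = x4, so x1 = x4. But 8 ≠ 7 — contradiction.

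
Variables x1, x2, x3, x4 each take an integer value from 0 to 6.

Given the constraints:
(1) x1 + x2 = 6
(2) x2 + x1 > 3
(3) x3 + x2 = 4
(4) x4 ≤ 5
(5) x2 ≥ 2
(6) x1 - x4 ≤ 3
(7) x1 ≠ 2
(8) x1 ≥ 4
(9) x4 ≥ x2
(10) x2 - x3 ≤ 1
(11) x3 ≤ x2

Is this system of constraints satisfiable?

Satisfiable

Try x1 = 4, x2 = 2, x3 = 2, x4 = 4.
Check constraint 1: x1 + x2 = 6; constraint 2: x2 + x1 = 6; constraint 3: x3 + x2 = 4. The remaining constraints are straightforward to verify.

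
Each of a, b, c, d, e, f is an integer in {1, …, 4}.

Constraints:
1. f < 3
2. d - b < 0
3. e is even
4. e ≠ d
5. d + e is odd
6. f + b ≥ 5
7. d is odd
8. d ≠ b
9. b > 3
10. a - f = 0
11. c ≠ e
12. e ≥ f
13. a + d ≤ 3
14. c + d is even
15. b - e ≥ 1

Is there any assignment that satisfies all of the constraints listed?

Try a = 2, b = 4, c = 1, d = 1, e = 2, f = 2.
Check constraint 2: d - b = -3; constraint 6: f + b = 6. The remaining constraints are straightforward to verify.

Satisfiable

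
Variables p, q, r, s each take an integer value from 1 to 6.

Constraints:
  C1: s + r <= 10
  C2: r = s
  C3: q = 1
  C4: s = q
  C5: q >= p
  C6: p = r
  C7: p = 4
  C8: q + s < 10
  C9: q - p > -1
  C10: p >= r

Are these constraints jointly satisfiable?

Unsatisfiable

Constraint 7 fixes p = 4 and constraint 3 fixes q = 1. Constraints 2, 4, and 6 give p = r = s = q, so p = q. But 4 ≠ 1 — contradiction.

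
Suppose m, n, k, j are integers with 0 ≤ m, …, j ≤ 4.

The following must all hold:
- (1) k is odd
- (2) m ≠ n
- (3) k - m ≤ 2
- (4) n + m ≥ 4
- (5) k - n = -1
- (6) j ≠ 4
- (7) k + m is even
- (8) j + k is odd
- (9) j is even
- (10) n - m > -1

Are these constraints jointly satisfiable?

Satisfiable

The assignment m = 3, n = 4, k = 3, j = 2 works:
  constraint 3 holds since k - m = 0.
  constraint 4 holds since n + m = 7.
  constraint 5 holds since k - n = -1.
The rest check out directly.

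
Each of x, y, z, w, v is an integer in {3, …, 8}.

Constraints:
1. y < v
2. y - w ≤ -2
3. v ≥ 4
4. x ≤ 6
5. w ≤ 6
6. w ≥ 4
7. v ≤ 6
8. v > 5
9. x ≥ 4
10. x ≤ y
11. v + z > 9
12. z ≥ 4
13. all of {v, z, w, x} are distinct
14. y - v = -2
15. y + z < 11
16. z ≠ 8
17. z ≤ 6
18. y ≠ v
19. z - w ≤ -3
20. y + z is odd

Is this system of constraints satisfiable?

Unsatisfiable

Constraints 3, 4, 5, 6, 7, 9, 12, and 17 confine each of v, z, w, x to the 3 values {4, …, 6}.
Constraint 13 requires all 4 of them to be distinct, but only 3 values are available — impossible by the pigeonhole principle.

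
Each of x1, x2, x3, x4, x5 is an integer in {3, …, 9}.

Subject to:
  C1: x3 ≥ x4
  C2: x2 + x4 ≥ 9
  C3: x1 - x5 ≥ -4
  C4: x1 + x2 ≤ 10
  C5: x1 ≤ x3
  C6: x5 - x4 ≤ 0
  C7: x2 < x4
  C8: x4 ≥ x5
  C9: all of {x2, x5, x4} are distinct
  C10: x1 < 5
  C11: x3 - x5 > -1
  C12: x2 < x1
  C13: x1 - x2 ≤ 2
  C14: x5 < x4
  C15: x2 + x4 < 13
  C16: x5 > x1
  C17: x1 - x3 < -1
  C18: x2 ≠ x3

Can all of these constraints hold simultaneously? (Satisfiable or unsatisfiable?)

Satisfiable

Try x1 = 4, x2 = 3, x3 = 7, x4 = 7, x5 = 5.
Check constraint 2: x2 + x4 = 10; constraint 3: x1 - x5 = -1; constraint 4: x1 + x2 = 7. The remaining constraints are straightforward to verify.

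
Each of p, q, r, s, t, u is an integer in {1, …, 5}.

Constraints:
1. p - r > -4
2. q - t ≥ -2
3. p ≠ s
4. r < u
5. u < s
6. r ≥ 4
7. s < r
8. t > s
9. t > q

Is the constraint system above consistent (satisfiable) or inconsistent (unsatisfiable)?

Unsatisfiable

Constraints 4, 5, and 7 give s < r, r < u, u < s. Chaining: s < r < u < s, which forces s < s — impossible.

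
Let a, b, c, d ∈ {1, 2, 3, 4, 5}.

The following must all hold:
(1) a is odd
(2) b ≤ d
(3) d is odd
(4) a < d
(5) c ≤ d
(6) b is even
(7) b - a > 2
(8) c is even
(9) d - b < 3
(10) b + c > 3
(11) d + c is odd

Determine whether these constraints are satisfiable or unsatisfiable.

Setting (a, b, c, d) = (1, 4, 2, 5) satisfies everything: constraint 7: b - a = 3; constraint 9: d - b = 1; constraint 10: b + c = 6, and the others follow.

Satisfiable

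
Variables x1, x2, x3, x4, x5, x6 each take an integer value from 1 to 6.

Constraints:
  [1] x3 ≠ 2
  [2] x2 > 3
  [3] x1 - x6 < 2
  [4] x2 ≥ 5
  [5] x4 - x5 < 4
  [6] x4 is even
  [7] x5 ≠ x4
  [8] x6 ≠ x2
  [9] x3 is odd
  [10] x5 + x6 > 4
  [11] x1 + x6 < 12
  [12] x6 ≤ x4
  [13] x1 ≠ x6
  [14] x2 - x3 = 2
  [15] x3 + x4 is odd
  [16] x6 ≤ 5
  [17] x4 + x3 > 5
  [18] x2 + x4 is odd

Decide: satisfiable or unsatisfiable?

One satisfying assignment is x1 = 5, x2 = 5, x3 = 3, x4 = 4, x5 = 3, x6 = 4.
For the less obvious constraints — constraint 3: x1 - x6 = 1; constraint 5: x4 - x5 = 1; constraint 10: x5 + x6 = 7 — and the others hold by inspection.

Satisfiable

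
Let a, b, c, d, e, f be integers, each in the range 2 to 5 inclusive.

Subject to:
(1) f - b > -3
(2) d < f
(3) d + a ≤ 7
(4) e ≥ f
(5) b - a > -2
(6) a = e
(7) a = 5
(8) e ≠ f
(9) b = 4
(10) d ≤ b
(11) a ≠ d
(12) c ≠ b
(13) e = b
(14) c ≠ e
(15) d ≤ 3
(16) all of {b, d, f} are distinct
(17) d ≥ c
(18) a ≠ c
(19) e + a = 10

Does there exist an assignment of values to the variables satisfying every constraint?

Constraint 7 fixes a = 5 and constraint 9 fixes b = 4. Constraints 6 and 13 give a = e = b, so a = b. But 5 ≠ 4 — contradiction.

Unsatisfiable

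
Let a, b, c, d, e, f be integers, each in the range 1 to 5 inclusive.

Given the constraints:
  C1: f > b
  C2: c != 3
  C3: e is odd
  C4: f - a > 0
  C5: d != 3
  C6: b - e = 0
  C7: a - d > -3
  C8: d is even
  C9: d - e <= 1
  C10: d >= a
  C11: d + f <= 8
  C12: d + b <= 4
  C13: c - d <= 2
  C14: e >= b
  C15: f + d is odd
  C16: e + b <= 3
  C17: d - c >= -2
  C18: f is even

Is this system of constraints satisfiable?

Constraint 18 makes f even and constraint 8 makes d even, so f + d must be even. Constraint 15 says f + d is odd — contradiction.

Unsatisfiable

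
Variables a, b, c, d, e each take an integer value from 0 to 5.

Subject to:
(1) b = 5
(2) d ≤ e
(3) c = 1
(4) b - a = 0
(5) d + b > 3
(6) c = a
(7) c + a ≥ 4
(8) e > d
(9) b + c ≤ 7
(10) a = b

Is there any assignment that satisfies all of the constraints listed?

Constraint 3 fixes c = 1 and constraint 1 fixes b = 5. Constraints 6 and 10 give c = a = b, so c = b. But 1 ≠ 5 — contradiction.

Unsatisfiable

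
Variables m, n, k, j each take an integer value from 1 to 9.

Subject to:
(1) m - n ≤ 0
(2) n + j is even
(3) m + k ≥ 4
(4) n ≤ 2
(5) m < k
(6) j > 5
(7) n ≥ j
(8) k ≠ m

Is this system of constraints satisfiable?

Unsatisfiable

From constraint 6: j ≥ 6. From constraints 4 and 7: j ≤ n and n ≤ 2, so j ≤ 2. But 2 < 6, so no value of j works.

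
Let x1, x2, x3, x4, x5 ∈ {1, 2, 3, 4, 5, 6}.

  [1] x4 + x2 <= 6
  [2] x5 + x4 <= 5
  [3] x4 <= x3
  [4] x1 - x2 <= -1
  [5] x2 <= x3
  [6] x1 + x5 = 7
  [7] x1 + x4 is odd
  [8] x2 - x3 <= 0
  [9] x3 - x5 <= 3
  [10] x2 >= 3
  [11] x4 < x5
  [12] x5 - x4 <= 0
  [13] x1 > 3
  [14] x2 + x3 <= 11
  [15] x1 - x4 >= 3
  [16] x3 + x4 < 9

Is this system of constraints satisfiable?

Constraints 4, 8, 9, 12, and 15 give x3 − x2 ≥ 0, x2 − x1 ≥ 1, x1 − x4 ≥ 3, x4 − x5 ≥ 0, x5 − x3 ≥ -3.
Adding all 5 inequalities: the left sides telescope to 0, and the right sides sum to 0 + 1 + 3 + 0 + (-3) = 1. So 0 ≥ 1, which is false.

Unsatisfiable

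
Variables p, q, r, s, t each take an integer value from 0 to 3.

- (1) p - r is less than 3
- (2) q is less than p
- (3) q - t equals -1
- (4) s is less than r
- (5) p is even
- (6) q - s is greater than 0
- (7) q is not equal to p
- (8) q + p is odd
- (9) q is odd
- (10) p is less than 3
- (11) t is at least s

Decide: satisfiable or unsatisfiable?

Take p = 2, q = 1, r = 2, s = 0, t = 2. Then constraint 1: p - r = 0; constraint 3: q - t = -1, and every other listed constraint is also met.

Satisfiable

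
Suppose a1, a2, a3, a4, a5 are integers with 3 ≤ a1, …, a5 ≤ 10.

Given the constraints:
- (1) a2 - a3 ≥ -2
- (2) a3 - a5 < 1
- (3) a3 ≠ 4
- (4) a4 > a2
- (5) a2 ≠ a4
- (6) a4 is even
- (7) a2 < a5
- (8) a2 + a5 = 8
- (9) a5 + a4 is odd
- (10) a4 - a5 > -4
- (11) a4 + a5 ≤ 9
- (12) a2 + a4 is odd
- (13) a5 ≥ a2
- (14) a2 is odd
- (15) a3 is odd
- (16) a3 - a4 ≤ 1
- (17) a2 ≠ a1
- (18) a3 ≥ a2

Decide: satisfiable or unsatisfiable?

Setting (a1, a2, a3, a4, a5) = (10, 3, 3, 4, 5) satisfies everything: constraint 1: a2 - a3 = 0; constraint 2: a3 - a5 = -2; constraint 8: a2 + a5 = 8, and the others follow.

Satisfiable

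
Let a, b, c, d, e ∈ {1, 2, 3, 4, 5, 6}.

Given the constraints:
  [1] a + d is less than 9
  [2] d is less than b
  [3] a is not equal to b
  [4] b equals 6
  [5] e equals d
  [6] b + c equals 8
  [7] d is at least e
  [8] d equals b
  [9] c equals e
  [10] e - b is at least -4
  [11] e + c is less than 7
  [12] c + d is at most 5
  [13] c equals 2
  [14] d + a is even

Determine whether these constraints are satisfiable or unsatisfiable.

Unsatisfiable

Constraint 13 fixes c = 2 and constraint 4 fixes b = 6. Constraints 5, 8, and 9 give c = e = d = b, so c = b. But 2 ≠ 6 — contradiction.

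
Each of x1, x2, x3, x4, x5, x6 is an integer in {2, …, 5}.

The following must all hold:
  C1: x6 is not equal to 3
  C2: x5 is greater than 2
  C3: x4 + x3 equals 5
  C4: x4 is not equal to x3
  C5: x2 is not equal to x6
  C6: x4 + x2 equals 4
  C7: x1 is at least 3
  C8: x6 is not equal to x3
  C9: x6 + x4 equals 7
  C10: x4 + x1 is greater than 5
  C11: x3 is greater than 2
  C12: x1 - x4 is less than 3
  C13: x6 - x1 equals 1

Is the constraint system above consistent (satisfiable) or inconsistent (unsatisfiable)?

Satisfiable

The assignment x1 = 4, x2 = 2, x3 = 3, x4 = 2, x5 = 4, x6 = 5 works:
  constraint 3 holds since x4 + x3 = 5.
  constraint 6 holds since x4 + x2 = 4.
  constraint 9 holds since x6 + x4 = 7.
The rest check out directly.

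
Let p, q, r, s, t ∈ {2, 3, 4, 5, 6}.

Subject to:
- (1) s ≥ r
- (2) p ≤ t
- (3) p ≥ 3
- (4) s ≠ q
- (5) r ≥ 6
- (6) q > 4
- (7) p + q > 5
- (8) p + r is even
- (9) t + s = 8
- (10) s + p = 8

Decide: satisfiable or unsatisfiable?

From constraints 2 and 3: t ≥ p ≥ 3. From constraints 1 and 5: s ≥ r ≥ 6. Hence t + s ≥ 9. But constraint 9 requires t + s = 8, and 8 < 9. Contradiction.

Unsatisfiable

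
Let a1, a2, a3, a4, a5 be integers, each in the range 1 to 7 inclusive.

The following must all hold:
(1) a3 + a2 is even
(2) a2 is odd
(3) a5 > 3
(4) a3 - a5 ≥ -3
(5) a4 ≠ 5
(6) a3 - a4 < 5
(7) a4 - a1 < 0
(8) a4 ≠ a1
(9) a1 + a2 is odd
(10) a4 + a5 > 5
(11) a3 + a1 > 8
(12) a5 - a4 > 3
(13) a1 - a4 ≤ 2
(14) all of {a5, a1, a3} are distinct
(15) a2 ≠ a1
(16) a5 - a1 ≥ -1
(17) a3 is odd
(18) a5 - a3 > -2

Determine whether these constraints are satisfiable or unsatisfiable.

Try a1 = 4, a2 = 7, a3 = 5, a4 = 2, a5 = 6.
Check constraint 4: a3 - a5 = -1; constraint 6: a3 - a4 = 3; constraint 7: a4 - a1 = -2. The remaining constraints are straightforward to verify.

Satisfiable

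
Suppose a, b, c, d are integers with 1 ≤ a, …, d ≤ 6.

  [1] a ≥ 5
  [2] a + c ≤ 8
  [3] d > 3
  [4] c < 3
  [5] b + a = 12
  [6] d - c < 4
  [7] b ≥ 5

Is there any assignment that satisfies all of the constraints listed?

Satisfiable

The assignment a = 6, b = 6, c = 1, d = 4 works:
  constraint 2 holds since a + c = 7.
  constraint 5 holds since b + a = 12.
The rest check out directly.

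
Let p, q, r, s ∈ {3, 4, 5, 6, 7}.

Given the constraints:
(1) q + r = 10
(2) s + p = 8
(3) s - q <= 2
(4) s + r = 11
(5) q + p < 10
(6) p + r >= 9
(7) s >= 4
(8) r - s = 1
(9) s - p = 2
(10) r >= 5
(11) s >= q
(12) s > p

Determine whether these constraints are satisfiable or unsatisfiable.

Satisfiable

Setting (p, q, r, s) = (3, 4, 6, 5) satisfies everything: constraint 1: q + r = 10; constraint 2: s + p = 8; constraint 3: s - q = 1, and the others follow.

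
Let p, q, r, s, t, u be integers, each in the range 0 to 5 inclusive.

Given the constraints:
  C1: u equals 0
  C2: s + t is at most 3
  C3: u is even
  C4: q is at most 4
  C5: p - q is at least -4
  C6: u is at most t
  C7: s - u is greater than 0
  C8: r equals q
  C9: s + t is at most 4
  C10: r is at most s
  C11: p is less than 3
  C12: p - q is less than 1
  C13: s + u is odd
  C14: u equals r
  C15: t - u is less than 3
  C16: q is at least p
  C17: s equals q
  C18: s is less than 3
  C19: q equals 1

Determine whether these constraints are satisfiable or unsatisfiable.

Constraint 1 fixes u = 0 and constraint 19 fixes q = 1. Constraints 8 and 14 give u = r = q, so u = q. But 0 ≠ 1 — contradiction.

Unsatisfiable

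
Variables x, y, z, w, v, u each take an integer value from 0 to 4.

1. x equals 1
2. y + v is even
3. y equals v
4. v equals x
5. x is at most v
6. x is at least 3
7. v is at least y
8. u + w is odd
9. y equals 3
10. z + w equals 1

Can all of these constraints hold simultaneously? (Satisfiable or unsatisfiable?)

Unsatisfiable

Constraint 9 fixes y = 3 and constraint 1 fixes x = 1. Constraints 3 and 4 give y = v = x, so y = x. But 3 ≠ 1 — contradiction.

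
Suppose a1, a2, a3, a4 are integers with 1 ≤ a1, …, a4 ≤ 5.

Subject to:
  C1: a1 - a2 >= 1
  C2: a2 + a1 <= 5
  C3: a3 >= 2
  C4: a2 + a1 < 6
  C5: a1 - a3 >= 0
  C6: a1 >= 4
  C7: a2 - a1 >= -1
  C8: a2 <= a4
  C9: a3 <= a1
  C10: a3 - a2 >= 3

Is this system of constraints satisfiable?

Constraints 5, 7, and 10 give a3 − a2 ≥ 3, a2 − a1 ≥ -1, a1 − a3 ≥ 0.
Adding all 3 inequalities: the left sides telescope to 0, and the right sides sum to 3 + (-1) + 0 = 2. So 0 ≥ 2, which is false.

Unsatisfiable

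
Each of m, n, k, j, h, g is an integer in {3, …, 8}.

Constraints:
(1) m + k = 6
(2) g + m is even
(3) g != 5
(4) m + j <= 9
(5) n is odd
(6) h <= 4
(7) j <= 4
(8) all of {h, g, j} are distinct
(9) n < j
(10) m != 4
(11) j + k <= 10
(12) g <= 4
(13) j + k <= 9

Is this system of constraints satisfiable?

Unsatisfiable

Constraints 6, 7, and 12 confine each of h, g, j to the 2 values {3, 4} (the domain already gives each ≥ 3).
Constraint 8 requires all 3 of them to be distinct, but only 2 values are available — impossible by the pigeonhole principle.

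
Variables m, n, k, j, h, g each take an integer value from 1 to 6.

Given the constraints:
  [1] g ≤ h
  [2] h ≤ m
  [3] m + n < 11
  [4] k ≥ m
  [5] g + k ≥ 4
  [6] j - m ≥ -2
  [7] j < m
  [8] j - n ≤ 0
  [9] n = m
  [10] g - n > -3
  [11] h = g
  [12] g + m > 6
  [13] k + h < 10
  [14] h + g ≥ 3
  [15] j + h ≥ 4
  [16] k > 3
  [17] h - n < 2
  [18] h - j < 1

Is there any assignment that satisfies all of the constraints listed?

Setting (m, n, k, j, h, g) = (4, 4, 4, 3, 3, 3) satisfies everything: constraint 3: m + n = 8; constraint 5: g + k = 7, and the others follow.

Satisfiable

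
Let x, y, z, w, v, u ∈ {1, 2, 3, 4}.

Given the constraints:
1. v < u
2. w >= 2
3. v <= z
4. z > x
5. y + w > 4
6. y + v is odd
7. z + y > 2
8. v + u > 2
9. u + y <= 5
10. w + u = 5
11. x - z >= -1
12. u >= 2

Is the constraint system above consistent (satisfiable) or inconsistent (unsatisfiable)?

The assignment x = 1, y = 2, z = 2, w = 3, v = 1, u = 2 works:
  constraint 5 holds since y + w = 5.
  constraint 7 holds since z + y = 4.
  constraint 8 holds since v + u = 3.
The rest check out directly.

Satisfiable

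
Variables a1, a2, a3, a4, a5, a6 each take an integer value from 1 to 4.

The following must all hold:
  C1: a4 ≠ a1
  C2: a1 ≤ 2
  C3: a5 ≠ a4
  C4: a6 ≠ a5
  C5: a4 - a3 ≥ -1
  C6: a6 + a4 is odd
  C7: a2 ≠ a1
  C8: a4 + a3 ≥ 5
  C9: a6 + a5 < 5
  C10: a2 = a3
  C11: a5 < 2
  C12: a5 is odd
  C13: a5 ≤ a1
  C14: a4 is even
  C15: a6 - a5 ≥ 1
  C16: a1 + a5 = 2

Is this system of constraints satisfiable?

Satisfiable

One satisfying assignment is a1 = 1, a2 = 4, a3 = 4, a4 = 4, a5 = 1, a6 = 3.
For the less obvious constraints — constraint 5: a4 - a3 = 0; constraint 8: a4 + a3 = 8 — and the others hold by inspection.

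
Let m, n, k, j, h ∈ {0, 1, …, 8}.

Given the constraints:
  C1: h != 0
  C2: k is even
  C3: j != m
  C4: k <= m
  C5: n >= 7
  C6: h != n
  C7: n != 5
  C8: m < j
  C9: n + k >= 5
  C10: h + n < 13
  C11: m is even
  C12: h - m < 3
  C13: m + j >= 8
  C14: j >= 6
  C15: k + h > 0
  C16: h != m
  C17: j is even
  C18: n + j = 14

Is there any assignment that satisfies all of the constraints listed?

Satisfiable

Take m = 2, n = 8, k = 0, j = 6, h = 3. Then constraint 9: n + k = 8; constraint 10: h + n = 11; constraint 12: h - m = 1, and every other listed constraint is also met.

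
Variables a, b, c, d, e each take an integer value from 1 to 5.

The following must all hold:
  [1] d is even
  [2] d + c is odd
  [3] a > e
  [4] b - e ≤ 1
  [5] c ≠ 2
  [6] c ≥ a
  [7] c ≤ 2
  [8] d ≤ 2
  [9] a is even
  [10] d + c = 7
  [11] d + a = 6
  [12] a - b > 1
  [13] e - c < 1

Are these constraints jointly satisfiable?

From constraint 8: d ≤ 2. From constraints 6 and 7: a ≤ c ≤ 2. Hence d + a ≤ 4. But constraint 11 requires d + a = 6, and 6 > 4. Contradiction.

Unsatisfiable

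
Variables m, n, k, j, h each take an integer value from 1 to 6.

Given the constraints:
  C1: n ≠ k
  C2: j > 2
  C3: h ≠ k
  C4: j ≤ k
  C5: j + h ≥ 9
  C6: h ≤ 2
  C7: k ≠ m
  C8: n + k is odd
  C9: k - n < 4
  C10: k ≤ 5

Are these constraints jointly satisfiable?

From constraints 4 and 10: j ≤ k ≤ 5. From constraint 6: h ≤ 2. Hence j + h ≤ 7. But constraint 5 requires j + h ≥ 9, and 9 > 7. Contradiction.

Unsatisfiable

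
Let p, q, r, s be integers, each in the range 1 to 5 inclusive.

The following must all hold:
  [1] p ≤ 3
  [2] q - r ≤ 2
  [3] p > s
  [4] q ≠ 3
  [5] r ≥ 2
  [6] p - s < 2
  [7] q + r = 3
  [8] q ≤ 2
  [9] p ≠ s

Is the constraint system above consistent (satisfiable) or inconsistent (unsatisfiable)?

Take p = 3, q = 1, r = 2, s = 2. Then constraint 2: q - r = -1; constraint 6: p - s = 1; constraint 7: q + r = 3, and every other listed constraint is also met.

Satisfiable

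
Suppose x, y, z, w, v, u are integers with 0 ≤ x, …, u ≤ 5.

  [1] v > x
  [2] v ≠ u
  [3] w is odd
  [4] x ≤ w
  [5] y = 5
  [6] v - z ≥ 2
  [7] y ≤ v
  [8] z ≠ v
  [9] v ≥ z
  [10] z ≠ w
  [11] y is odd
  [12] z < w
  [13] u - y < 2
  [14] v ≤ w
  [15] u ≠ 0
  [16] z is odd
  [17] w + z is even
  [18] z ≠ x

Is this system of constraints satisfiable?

Satisfiable

Take x = 0, y = 5, z = 3, w = 5, v = 5, u = 4. Then constraint 6: v - z = 2; constraint 13: u - y = -1, and every other listed constraint is also met.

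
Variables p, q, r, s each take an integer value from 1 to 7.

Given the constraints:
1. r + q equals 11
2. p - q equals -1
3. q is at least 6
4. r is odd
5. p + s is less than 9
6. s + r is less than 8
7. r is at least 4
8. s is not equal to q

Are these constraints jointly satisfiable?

One satisfying assignment is p = 5, q = 6, r = 5, s = 1.
For the less obvious constraints — constraint 1: r + q = 11; constraint 2: p - q = -1 — and the others hold by inspection.

Satisfiable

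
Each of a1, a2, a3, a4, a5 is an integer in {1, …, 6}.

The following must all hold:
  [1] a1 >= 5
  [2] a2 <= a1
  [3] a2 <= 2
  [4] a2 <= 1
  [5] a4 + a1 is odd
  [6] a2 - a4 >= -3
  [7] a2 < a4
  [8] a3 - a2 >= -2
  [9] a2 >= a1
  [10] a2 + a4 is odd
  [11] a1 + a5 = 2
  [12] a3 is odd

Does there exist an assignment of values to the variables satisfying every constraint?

From constraint 1: a1 ≥ 5. From constraints 4 and 9: a1 ≤ a2 and a2 ≤ 1, so a1 ≤ 1. But 1 < 5, so no value of a1 works.

Unsatisfiable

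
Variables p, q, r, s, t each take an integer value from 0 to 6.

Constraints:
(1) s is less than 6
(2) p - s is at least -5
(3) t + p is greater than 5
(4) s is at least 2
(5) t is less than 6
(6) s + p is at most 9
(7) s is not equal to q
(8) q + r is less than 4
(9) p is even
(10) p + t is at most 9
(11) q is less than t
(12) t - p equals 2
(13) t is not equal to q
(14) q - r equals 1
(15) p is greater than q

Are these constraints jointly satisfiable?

One satisfying assignment is p = 2, q = 1, r = 0, s = 5, t = 4.
For the less obvious constraints — constraint 2: p - s = -3; constraint 3: t + p = 6 — and the others hold by inspection.

Satisfiable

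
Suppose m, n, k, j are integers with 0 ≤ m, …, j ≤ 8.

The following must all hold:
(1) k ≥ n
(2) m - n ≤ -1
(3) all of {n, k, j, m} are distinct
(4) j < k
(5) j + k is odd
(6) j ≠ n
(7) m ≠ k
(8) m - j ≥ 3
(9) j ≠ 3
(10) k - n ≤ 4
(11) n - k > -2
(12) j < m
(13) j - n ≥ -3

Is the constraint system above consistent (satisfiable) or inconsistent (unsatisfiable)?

Unsatisfiable

Constraints 2, 8, and 13 give m − j ≥ 3, j − n ≥ -3, n − m ≥ 1.
Adding all 3 inequalities: the left sides telescope to 0, and the right sides sum to 3 + (-3) + 1 = 1. So 0 ≥ 1, which is false.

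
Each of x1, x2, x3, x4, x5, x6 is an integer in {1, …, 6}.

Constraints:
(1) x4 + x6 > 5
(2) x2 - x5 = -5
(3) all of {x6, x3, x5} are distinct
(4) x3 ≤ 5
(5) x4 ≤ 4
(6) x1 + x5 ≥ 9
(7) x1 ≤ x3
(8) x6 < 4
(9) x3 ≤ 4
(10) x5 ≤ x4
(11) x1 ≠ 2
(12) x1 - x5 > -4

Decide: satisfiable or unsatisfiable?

From constraints 7 and 9: x1 ≤ x3 ≤ 4. From constraints 5 and 10: x5 ≤ x4 ≤ 4. Hence x1 + x5 ≤ 8. But constraint 6 requires x1 + x5 ≥ 9, and 9 > 8. Contradiction.

Unsatisfiable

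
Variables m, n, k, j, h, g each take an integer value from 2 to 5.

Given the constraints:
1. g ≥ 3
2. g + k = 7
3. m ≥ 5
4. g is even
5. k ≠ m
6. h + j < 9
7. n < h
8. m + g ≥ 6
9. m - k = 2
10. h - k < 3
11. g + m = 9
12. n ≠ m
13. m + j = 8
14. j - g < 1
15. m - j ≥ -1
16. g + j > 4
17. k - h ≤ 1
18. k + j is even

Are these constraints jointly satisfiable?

Satisfiable

One satisfying assignment is m = 5, n = 3, k = 3, j = 3, h = 4, g = 4.
For the less obvious constraints — constraint 2: g + k = 7; constraint 6: h + j = 7 — and the others hold by inspection.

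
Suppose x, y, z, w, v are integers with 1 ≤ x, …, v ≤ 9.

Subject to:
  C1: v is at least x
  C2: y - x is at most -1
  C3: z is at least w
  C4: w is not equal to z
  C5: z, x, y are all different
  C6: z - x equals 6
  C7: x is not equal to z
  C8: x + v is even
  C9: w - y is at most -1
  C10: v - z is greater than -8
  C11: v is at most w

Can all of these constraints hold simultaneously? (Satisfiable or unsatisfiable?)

Constraints 1, 2, 9, and 11 give x ≤ v, v ≤ w, w < y, y < x. Chaining: x ≤ v ≤ w < y < x, which forces x < x — impossible.

Unsatisfiable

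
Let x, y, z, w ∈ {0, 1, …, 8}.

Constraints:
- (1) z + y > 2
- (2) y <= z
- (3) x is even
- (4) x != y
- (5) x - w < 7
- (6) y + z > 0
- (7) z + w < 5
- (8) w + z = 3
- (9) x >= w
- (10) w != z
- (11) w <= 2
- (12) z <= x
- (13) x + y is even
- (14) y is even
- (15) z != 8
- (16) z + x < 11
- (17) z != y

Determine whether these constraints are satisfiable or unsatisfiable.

The assignment x = 6, y = 0, z = 3, w = 0 works:
  constraint 1 holds since z + y = 3.
  constraint 5 holds since x - w = 6.
  constraint 6 holds since y + z = 3.
The rest check out directly.

Satisfiable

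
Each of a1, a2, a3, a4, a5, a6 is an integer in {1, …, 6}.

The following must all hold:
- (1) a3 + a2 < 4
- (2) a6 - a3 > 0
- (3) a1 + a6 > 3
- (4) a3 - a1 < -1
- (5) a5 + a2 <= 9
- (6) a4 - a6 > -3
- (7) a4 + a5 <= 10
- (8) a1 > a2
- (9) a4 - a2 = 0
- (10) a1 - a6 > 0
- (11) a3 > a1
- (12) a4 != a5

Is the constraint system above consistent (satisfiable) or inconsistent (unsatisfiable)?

Unsatisfiable

Constraints 2, 10, and 11 give a3 < a6, a6 < a1, a1 < a3. Chaining: a3 < a6 < a1 < a3, which forces a3 < a3 — impossible.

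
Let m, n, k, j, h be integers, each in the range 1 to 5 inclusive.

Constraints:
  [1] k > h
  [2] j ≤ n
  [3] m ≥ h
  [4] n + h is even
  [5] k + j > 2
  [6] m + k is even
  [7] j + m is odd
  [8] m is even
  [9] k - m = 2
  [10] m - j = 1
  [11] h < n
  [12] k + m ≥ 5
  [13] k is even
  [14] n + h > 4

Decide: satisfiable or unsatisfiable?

One satisfying assignment is m = 2, n = 5, k = 4, j = 1, h = 1.
For the less obvious constraints — constraint 5: k + j = 5; constraint 9: k - m = 2; constraint 10: m - j = 1 — and the others hold by inspection.

Satisfiable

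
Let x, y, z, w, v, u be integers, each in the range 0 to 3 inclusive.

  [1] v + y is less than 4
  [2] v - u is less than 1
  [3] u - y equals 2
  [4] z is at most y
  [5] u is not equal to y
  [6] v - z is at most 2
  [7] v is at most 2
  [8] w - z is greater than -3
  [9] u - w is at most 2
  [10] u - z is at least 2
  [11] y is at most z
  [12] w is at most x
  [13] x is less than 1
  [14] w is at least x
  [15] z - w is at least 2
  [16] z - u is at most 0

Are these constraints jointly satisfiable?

Constraints 9, 10, and 15 give z − w ≥ 2, w − u ≥ -2, u − z ≥ 2.
Adding all 3 inequalities: the left sides telescope to 0, and the right sides sum to 2 + (-2) + 2 = 2. So 0 ≥ 2, which is false.

Unsatisfiable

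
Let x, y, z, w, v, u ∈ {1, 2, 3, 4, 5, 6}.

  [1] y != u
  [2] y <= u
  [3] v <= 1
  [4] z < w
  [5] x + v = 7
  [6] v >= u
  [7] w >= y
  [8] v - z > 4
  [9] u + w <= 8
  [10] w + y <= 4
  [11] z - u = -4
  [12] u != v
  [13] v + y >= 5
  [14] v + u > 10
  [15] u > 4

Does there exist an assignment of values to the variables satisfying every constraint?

Unsatisfiable

From constraint 15: u ≥ 5. From constraints 3 and 6: u ≤ v and v ≤ 1, so u ≤ 1. But 1 < 5, so no value of u works.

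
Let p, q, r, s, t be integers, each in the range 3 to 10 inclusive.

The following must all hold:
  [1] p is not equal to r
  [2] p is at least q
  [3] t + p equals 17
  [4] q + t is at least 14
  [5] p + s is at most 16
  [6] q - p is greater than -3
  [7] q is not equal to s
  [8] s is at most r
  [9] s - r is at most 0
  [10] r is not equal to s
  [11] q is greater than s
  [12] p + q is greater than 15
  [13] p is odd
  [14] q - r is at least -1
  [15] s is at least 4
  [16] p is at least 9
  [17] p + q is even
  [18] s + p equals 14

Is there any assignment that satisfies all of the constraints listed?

The assignment p = 9, q = 7, r = 8, s = 5, t = 8 works:
  constraint 3 holds since t + p = 17.
  constraint 4 holds since q + t = 15.
The rest check out directly.

Satisfiable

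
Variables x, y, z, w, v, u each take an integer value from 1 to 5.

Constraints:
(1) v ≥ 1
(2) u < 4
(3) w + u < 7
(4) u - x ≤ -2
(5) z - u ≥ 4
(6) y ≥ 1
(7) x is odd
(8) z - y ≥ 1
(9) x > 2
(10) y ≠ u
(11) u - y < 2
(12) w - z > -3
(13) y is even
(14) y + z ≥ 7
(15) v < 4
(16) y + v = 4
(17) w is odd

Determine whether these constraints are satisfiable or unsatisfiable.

Satisfiable

The assignment x = 5, y = 2, z = 5, w = 3, v = 2, u = 1 works:
  constraint 3 holds since w + u = 4.
  constraint 4 holds since u - x = -4.
The rest check out directly.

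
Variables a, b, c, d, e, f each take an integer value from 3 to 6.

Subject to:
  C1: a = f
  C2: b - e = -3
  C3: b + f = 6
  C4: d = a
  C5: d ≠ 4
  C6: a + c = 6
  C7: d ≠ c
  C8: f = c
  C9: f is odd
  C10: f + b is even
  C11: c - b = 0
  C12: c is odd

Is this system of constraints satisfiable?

From constraints 1, 4, and 8, d = a = f = c, so d = c. But constraint 7 says d ≠ c. Contradiction.

Unsatisfiable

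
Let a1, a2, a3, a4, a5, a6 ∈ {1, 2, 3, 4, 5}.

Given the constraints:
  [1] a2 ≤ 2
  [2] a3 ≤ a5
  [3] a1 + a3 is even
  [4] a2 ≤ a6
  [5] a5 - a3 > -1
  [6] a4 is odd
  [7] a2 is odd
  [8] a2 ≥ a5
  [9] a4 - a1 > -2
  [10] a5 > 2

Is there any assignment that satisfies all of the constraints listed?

Unsatisfiable

From constraint 10: a5 ≥ 3. From constraints 1 and 8: a5 ≤ a2 and a2 ≤ 2, so a5 ≤ 2. But 2 < 3, so no value of a5 works.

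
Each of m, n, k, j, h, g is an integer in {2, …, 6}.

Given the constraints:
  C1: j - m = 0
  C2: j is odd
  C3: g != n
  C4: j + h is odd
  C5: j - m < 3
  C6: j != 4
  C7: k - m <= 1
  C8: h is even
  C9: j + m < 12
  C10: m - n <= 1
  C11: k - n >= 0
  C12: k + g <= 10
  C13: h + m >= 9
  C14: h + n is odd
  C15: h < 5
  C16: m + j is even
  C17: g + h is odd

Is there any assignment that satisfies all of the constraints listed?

Satisfiable

Setting (m, n, k, j, h, g) = (5, 5, 6, 5, 4, 3) satisfies everything: constraint 1: j - m = 0; constraint 5: j - m = 0; constraint 7: k - m = 1, and the others follow.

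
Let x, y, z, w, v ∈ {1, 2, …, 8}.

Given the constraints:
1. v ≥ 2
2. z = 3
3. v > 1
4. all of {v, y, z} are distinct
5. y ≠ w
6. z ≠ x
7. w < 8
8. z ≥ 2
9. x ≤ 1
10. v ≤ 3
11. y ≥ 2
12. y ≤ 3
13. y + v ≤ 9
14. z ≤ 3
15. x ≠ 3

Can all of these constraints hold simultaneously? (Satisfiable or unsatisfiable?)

Unsatisfiable

Constraints 1, 8, 10, 11, 12, and 14 confine each of v, y, z to the 2 values {2, 3}.
Constraint 4 requires all 3 of them to be distinct, but only 2 values are available — impossible by the pigeonhole principle.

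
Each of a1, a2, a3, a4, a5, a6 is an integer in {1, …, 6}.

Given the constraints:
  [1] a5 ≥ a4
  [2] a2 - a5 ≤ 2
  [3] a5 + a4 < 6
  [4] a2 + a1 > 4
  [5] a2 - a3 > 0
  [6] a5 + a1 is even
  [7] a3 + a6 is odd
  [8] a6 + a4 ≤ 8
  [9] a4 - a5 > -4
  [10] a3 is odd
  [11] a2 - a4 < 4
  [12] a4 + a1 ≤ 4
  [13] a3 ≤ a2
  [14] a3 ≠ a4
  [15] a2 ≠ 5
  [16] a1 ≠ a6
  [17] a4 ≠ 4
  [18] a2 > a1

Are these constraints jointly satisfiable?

Satisfiable

One satisfying assignment is a1 = 1, a2 = 4, a3 = 1, a4 = 2, a5 = 3, a6 = 4.
For the less obvious constraints — constraint 2: a2 - a5 = 1; constraint 3: a5 + a4 = 5 — and the others hold by inspection.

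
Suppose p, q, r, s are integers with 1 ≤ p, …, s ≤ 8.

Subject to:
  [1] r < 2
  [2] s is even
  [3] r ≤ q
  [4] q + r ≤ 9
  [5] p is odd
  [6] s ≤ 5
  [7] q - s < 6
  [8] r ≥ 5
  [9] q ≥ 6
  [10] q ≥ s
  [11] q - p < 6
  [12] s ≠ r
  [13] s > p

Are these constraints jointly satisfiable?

Unsatisfiable

From constraint 9: q ≥ 6. From constraint 8: r ≥ 5. Hence q + r ≥ 11. But constraint 4 requires q + r ≤ 9, and 9 < 11. Contradiction.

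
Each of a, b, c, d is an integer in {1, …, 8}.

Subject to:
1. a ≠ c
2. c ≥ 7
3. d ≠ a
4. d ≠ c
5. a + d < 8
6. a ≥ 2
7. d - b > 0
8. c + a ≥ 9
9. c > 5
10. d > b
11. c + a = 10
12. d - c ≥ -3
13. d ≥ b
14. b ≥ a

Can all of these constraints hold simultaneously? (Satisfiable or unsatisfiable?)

Satisfiable

One satisfying assignment is a = 3, b = 3, c = 7, d = 4.
For the less obvious constraints — constraint 5: a + d = 7; constraint 7: d - b = 1 — and the others hold by inspection.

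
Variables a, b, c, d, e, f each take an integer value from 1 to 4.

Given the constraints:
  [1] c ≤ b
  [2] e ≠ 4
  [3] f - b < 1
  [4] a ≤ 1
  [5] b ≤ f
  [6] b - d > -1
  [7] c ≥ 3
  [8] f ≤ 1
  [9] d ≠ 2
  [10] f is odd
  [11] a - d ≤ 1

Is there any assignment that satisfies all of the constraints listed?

From constraints 1 and 7: b ≥ c and c ≥ 3, so b ≥ 3. From constraints 5 and 8: b ≤ f and f ≤ 1, so b ≤ 1. But 1 < 3, so no value of b works.

Unsatisfiable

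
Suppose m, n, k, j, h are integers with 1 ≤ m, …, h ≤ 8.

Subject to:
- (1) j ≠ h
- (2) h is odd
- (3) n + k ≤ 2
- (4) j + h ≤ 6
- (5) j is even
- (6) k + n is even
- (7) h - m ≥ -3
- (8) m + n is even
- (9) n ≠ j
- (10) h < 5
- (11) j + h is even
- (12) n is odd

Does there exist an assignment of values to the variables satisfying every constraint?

Unsatisfiable

Constraint 5 makes j even and constraint 2 makes h odd, so j + h must be odd. Constraint 11 says j + h is even — contradiction.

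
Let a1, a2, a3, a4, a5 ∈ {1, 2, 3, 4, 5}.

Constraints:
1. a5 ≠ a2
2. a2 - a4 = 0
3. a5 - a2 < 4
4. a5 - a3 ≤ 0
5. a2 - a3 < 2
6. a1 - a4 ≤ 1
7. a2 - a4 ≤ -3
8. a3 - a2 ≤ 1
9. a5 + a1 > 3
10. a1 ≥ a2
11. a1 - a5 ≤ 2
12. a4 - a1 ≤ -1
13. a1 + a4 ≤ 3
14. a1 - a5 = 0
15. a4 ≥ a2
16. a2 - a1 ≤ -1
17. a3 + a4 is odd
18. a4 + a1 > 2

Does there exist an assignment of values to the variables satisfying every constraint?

Unsatisfiable

Constraints 4, 7, 8, 11, and 12 give a1 − a4 ≥ 1, a4 − a2 ≥ 3, a2 − a3 ≥ -1, a3 − a5 ≥ 0, a5 − a1 ≥ -2.
Adding all 5 inequalities: the left sides telescope to 0, and the right sides sum to 1 + 3 + (-1) + 0 + (-2) = 1. So 0 ≥ 1, which is false.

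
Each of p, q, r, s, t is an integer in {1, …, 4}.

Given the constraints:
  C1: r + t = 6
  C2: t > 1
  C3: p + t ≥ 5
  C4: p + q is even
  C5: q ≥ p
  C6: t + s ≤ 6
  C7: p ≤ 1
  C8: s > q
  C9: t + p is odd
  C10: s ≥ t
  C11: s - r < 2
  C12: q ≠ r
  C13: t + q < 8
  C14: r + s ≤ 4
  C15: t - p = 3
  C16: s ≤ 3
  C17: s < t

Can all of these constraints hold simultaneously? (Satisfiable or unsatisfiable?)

Unsatisfiable

From constraint 7: p ≤ 1. From constraints 10 and 16: t ≤ s ≤ 3. Hence p + t ≤ 4. But constraint 3 requires p + t ≥ 5, and 5 > 4. Contradiction.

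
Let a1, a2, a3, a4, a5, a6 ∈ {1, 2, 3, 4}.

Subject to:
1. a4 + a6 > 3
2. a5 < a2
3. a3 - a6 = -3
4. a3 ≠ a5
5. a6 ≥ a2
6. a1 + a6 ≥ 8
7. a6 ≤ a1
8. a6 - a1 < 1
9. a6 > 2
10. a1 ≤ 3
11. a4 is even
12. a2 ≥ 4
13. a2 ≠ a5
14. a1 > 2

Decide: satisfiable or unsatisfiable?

From constraints 5 and 12: a6 ≥ a2 and a2 ≥ 4, so a6 ≥ 4. From constraints 7 and 10: a6 ≤ a1 and a1 ≤ 3, so a6 ≤ 3. But 3 < 4, so no value of a6 works.

Unsatisfiable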